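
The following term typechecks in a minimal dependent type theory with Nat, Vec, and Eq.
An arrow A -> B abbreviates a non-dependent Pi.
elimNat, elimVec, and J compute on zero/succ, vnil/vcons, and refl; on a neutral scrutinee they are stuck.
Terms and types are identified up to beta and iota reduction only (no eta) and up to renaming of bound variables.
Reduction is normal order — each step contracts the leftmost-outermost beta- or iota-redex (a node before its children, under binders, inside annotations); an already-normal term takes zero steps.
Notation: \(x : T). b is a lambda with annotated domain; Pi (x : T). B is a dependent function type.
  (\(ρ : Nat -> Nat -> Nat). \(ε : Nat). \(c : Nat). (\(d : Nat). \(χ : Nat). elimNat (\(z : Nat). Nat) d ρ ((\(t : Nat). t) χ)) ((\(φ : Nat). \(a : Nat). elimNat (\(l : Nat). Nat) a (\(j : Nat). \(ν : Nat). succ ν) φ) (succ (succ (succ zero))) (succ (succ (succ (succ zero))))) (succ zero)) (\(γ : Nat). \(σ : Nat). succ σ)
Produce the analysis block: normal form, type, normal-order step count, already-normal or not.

normal form:
  \(ρ : Nat). \(ε : Nat). succ (succ (succ (succ (succ (succ (succ (succ zero)))))))
type:
  Nat -> Nat -> Nat
normal-order step count: 20
term was already normal: no
first contracted redex: a beta-redex


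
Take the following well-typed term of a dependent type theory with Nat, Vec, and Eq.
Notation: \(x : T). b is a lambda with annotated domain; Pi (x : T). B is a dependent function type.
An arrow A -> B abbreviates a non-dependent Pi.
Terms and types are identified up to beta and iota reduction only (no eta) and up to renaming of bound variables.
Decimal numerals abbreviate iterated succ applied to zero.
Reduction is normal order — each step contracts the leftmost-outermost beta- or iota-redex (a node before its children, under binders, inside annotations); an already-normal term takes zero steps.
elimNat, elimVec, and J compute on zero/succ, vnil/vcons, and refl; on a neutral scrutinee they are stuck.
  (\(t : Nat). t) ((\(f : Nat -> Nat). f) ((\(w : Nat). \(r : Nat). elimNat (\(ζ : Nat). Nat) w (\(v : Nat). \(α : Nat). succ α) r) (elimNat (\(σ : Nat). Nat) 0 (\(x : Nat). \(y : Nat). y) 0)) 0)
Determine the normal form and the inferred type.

reduced normal form:
  0
inferred type:
  Nat


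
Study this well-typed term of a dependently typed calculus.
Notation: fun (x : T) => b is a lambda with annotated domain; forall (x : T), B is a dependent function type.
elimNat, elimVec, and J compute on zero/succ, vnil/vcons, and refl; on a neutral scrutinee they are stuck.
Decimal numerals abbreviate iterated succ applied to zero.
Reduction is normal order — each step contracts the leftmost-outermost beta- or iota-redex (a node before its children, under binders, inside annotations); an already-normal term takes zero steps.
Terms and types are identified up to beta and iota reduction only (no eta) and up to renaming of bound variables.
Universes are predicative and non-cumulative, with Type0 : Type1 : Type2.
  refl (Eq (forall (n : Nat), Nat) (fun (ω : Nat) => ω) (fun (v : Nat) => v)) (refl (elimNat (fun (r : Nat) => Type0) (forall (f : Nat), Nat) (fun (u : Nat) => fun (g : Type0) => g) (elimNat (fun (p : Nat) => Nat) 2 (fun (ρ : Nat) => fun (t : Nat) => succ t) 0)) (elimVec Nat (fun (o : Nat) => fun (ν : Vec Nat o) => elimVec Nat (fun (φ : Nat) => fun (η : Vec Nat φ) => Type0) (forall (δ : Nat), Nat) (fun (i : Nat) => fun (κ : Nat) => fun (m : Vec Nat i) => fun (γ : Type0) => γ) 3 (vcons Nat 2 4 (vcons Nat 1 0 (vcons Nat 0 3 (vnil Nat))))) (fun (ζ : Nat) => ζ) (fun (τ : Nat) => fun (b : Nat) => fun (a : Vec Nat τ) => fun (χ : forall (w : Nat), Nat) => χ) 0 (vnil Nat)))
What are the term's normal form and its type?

normal form:
  refl (Eq (forall (n : Nat), Nat) (fun (ω : Nat) => ω) (fun (v : Nat) => v)) (refl (forall (r : Nat), Nat) (fun (f : Nat) => f))
inferred type:
  Eq (Eq (forall (n : Nat), Nat) (fun (ω : Nat) => ω) (fun (v : Nat) => v)) (refl (forall (r : Nat), Nat) (fun (f : Nat) => f)) (refl (forall (u : Nat), Nat) (fun (g : Nat) => g))
observation: the leftmost-outermost redex is an elimNat iota-redex, and normalization takes 9 steps.


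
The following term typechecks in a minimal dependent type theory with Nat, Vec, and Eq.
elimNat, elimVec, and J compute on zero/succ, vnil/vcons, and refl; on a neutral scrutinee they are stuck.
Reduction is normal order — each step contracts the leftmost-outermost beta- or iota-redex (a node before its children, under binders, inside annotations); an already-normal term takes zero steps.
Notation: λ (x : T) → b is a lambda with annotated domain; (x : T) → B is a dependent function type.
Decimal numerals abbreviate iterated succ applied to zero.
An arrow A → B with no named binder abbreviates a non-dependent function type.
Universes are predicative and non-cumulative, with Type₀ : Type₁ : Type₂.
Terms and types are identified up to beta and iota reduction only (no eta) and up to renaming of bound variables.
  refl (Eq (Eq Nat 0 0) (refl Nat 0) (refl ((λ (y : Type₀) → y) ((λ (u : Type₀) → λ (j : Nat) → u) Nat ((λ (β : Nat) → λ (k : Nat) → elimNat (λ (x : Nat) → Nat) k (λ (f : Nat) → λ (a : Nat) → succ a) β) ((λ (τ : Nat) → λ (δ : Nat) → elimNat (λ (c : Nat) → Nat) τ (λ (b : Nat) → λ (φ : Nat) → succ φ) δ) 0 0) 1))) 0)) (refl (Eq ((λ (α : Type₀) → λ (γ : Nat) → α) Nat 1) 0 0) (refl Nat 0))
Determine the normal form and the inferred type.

resulting normal form:
  refl (Eq (Eq Nat 0 0) (refl Nat 0) (refl Nat 0)) (refl (Eq Nat 0 0) (refl Nat 0))
type:
  Eq (Eq (Eq Nat 0 0) (refl Nat 0) (refl Nat 0)) (refl (Eq Nat 0 0) (refl Nat 0)) (refl (Eq Nat 0 0) (refl Nat 0))
observation: the leftmost-outermost redex is a beta-redex, and normalization takes 5 steps.


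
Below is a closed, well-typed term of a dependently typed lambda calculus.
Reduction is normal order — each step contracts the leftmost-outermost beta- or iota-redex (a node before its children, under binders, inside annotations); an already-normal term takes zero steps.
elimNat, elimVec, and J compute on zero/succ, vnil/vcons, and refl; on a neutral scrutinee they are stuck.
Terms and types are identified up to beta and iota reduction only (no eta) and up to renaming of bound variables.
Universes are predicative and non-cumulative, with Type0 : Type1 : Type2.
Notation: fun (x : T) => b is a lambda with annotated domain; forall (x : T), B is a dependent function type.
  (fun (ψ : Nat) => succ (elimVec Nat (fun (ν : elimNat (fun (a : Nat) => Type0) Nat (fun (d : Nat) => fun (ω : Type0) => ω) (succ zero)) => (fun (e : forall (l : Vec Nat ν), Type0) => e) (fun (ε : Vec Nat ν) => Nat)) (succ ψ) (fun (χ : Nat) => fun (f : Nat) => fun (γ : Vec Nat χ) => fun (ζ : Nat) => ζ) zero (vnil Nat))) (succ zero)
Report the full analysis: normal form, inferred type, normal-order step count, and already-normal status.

normal form:
  succ (succ (succ zero))
inferred type:
  Nat
steps to reach normal form (normal order): 2
term was already normal: no
first contracted redex: a beta-redex


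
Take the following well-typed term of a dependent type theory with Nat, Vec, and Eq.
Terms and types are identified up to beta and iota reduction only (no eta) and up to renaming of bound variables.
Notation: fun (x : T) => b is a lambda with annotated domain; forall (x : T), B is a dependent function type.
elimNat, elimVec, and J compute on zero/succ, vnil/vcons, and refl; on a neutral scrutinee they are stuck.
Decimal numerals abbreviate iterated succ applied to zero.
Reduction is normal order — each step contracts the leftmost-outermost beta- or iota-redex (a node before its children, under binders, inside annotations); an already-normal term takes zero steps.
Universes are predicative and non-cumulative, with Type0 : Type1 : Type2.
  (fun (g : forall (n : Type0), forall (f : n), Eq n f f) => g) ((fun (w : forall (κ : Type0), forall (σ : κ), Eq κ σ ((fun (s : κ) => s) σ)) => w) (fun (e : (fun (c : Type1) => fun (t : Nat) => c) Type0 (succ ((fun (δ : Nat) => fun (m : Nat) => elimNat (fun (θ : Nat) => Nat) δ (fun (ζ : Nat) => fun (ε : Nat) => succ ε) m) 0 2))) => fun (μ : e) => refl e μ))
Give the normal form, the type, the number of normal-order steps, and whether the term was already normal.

resulting normal form:
  fun (g : Type0) => fun (n : g) => refl g n
inferred type:
  forall (g : Type0), forall (n : g), Eq g n n
reduction steps (normal order): 4
started in normal form: no
first contracted redex: a beta-redex


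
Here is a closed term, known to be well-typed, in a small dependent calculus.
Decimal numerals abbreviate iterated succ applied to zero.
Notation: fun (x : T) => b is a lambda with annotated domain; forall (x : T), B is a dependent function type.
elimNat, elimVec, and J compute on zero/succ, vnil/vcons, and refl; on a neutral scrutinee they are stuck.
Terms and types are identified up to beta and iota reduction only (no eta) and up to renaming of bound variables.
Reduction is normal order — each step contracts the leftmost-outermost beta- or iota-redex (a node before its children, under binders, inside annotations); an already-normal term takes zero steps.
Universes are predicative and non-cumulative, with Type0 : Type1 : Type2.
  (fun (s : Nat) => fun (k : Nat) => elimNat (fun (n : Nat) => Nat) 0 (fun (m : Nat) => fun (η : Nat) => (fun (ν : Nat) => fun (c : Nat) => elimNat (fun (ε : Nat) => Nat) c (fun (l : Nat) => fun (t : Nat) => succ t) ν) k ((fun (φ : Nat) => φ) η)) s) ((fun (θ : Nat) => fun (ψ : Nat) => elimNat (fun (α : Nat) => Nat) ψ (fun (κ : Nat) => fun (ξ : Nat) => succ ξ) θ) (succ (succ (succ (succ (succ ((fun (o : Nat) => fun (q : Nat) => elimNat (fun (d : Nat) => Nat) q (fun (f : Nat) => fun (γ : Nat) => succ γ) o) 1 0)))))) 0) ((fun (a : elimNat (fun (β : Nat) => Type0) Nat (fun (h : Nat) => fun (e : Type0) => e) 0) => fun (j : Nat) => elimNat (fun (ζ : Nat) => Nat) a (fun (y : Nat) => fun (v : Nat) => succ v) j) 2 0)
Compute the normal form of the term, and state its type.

resulting normal form:
  12
type:
  Nat


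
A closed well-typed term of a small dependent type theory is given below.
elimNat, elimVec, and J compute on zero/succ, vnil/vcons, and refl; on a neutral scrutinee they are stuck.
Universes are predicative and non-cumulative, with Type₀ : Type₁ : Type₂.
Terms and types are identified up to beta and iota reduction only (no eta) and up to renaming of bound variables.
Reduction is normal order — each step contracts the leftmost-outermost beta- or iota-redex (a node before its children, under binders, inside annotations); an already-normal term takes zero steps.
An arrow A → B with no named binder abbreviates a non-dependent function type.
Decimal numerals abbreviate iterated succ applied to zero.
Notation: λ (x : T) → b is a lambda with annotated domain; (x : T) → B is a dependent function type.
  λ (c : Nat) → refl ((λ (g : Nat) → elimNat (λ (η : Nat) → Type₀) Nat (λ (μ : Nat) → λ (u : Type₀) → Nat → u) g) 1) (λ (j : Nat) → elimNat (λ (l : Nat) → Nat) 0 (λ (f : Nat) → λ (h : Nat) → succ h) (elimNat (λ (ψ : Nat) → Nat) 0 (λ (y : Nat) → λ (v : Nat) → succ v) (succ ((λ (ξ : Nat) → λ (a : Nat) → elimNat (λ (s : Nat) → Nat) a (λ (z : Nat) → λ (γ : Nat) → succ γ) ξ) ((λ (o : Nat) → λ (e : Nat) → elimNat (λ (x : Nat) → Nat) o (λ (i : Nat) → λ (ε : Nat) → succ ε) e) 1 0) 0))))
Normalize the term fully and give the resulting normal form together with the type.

reduced normal form:
  λ (c : Nat) → refl (Nat → Nat) (λ (g : Nat) → 2)
inferred type:
  Nat → Eq (Nat → Nat) (λ (c : Nat) → 2) (λ (g : Nat) → 2)
observation: contracting a beta-redex first, the term normalizes in 28 steps.


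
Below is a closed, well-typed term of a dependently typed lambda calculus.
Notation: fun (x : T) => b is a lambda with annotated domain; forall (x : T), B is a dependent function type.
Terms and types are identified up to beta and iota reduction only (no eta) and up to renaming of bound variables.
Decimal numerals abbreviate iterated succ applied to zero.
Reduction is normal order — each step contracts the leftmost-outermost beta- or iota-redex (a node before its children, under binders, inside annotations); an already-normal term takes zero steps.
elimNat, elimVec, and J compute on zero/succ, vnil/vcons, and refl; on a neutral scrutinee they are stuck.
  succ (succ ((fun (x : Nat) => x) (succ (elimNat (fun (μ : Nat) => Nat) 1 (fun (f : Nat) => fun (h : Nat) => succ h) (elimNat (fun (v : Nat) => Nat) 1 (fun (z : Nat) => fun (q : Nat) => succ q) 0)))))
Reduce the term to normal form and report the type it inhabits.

resulting normal form:
  5
the term's type:
  Nat
observation: 6 normal-order steps normalize the term, beginning with a beta-redex.


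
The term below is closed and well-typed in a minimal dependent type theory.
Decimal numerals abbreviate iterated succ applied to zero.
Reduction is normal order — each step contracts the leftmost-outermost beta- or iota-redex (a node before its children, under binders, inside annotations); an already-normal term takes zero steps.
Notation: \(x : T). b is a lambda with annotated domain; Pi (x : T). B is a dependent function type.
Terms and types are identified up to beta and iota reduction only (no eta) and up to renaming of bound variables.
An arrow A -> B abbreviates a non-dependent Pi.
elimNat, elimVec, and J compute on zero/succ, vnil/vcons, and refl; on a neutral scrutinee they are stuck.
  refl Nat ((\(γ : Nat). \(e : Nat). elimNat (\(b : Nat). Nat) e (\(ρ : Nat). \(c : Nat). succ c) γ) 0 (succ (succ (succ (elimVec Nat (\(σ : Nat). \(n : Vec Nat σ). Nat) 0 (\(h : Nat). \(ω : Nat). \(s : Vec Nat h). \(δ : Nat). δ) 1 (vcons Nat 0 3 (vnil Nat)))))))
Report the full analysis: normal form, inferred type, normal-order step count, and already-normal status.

reduced normal form:
  refl Nat 3
type:
  Eq Nat 3 3
steps to reach normal form (normal order): 9
already normal: no
first redex: a beta-redex


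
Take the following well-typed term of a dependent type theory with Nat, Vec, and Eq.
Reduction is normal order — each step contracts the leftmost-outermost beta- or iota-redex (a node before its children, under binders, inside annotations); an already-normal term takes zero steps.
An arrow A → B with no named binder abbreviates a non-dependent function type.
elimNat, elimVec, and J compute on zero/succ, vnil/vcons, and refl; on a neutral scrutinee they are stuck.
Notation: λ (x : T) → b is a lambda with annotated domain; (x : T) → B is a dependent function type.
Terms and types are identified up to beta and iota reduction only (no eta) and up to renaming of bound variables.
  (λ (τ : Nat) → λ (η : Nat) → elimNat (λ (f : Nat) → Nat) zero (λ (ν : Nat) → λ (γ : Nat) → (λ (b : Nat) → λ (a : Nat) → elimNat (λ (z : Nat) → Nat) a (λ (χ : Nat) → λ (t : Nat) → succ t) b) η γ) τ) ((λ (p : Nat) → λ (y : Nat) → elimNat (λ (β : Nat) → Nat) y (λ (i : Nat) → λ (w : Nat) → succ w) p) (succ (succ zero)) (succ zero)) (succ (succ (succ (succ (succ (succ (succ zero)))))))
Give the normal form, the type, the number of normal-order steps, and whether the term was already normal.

reduced normal form:
  succ (succ (succ (succ (succ (succ (succ (succ (succ (succ (succ (succ (succ (succ (succ (succ (succ (succ (succ (succ (succ zero))))))))))))))))))))
inferred type:
  Nat
normal-order step count: 45
already normal: no
first contracted redex: a beta-redex


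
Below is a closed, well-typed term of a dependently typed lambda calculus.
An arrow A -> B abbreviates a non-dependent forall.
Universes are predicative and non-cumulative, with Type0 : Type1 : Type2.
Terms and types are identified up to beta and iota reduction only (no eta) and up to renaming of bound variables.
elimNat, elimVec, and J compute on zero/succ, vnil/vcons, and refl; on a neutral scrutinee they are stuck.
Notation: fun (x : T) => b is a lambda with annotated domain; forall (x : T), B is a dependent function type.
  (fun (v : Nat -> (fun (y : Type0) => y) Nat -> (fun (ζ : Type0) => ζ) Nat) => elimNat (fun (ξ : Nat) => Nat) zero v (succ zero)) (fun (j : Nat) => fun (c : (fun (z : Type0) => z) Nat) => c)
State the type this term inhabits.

inferred type:
  Nat


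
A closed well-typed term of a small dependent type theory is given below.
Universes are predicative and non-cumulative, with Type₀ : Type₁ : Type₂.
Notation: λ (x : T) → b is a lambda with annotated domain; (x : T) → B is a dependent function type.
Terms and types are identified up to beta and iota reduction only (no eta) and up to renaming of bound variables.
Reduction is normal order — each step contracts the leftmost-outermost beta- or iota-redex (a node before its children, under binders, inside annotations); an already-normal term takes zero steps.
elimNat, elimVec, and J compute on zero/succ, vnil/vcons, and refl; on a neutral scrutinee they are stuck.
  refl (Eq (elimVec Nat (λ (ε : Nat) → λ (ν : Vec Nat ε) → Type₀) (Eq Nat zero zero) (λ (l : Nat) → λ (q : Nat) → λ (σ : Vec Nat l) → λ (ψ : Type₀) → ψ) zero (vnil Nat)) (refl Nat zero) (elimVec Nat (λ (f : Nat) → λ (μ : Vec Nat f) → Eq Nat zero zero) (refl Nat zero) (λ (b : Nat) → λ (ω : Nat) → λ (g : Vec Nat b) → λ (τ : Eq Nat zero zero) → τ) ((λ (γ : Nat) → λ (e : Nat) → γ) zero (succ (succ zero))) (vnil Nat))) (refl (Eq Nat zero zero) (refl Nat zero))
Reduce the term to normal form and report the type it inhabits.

resulting normal form:
  refl (Eq (Eq Nat zero zero) (refl Nat zero) (refl Nat zero)) (refl (Eq Nat zero zero) (refl Nat zero))
the term's type:
  Eq (Eq (Eq Nat zero zero) (refl Nat zero) (refl Nat zero)) (refl (Eq Nat zero zero) (refl Nat zero)) (refl (Eq Nat zero zero) (refl Nat zero))


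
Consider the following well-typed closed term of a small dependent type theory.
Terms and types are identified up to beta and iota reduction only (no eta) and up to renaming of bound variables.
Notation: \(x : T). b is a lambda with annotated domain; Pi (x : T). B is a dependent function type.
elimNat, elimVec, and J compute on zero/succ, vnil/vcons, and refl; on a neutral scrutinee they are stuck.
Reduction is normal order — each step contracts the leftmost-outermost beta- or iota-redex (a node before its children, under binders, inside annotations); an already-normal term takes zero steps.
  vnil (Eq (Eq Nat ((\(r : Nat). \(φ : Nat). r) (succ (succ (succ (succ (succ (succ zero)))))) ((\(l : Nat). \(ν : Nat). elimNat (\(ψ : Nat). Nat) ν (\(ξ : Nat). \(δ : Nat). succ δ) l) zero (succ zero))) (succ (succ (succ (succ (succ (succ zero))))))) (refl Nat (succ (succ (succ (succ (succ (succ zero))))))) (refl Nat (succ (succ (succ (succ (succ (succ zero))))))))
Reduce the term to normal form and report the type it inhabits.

resulting normal form:
  vnil (Eq (Eq Nat (succ (succ (succ (succ (succ (succ zero)))))) (succ (succ (succ (succ (succ (succ zero))))))) (refl Nat (succ (succ (succ (succ (succ (succ zero))))))) (refl Nat (succ (succ (succ (succ (succ (succ zero))))))))
inferred type:
  Vec (Eq (Eq Nat (succ (succ (succ (succ (succ (succ zero)))))) (succ (succ (succ (succ (succ (succ zero))))))) (refl Nat (succ (succ (succ (succ (succ (succ zero))))))) (refl Nat (succ (succ (succ (succ (succ (succ zero)))))))) zero


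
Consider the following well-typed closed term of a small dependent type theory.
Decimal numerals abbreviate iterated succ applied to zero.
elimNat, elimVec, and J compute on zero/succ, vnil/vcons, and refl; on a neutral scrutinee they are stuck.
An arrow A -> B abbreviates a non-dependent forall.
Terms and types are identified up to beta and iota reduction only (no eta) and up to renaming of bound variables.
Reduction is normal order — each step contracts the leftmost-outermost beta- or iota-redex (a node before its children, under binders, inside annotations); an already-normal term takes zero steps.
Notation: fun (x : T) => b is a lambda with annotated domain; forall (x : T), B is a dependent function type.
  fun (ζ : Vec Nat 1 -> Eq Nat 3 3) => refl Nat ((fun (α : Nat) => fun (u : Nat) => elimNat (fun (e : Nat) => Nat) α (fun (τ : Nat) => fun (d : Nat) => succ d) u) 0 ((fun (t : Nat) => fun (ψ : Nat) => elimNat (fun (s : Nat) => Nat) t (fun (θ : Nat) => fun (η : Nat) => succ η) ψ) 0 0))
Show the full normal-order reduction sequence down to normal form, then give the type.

normal-order reduction sequence:
  fun (ζ : Vec Nat 1 -> Eq Nat 3 3) => refl Nat ((fun (α : Nat) => fun (u : Nat) => elimNat (fun (e : Nat) => Nat) α (fun (τ : Nat) => fun (d : Nat) => succ d) u) 0 ((fun (t : Nat) => fun (ψ : Nat) => elimNat (fun (s : Nat) => Nat) t (fun (θ : Nat) => fun (η : Nat) => succ η) ψ) 0 0))
  ~> fun (ζ : Vec Nat 1 -> Eq Nat 3 3) => refl Nat ((fun (α : Nat) => elimNat (fun (u : Nat) => Nat) 0 (fun (e : Nat) => fun (τ : Nat) => succ τ) α) ((fun (d : Nat) => fun (t : Nat) => elimNat (fun (ψ : Nat) => Nat) d (fun (s : Nat) => fun (θ : Nat) => succ θ) t) 0 0))
  ~> fun (ζ : Vec Nat 1 -> Eq Nat 3 3) => refl Nat (elimNat (fun (α : Nat) => Nat) 0 (fun (u : Nat) => fun (e : Nat) => succ e) ((fun (τ : Nat) => fun (d : Nat) => elimNat (fun (t : Nat) => Nat) τ (fun (ψ : Nat) => fun (s : Nat) => succ s) d) 0 0))
  ~> fun (ζ : Vec Nat 1 -> Eq Nat 3 3) => refl Nat (elimNat (fun (α : Nat) => Nat) 0 (fun (u : Nat) => fun (e : Nat) => succ e) ((fun (τ : Nat) => elimNat (fun (d : Nat) => Nat) 0 (fun (t : Nat) => fun (ψ : Nat) => succ ψ) τ) 0))
  ~> fun (ζ : Vec Nat 1 -> Eq Nat 3 3) => refl Nat (elimNat (fun (α : Nat) => Nat) 0 (fun (u : Nat) => fun (e : Nat) => succ e) (elimNat (fun (τ : Nat) => Nat) 0 (fun (d : Nat) => fun (t : Nat) => succ t) 0))
  ~> fun (ζ : Vec Nat 1 -> Eq Nat 3 3) => refl Nat (elimNat (fun (α : Nat) => Nat) 0 (fun (u : Nat) => fun (e : Nat) => succ e) 0)
  ~> fun (ζ : Vec Nat 1 -> Eq Nat 3 3) => refl Nat 0
type:
  (Vec Nat 1 -> Eq Nat 3 3) -> Eq Nat 0 0


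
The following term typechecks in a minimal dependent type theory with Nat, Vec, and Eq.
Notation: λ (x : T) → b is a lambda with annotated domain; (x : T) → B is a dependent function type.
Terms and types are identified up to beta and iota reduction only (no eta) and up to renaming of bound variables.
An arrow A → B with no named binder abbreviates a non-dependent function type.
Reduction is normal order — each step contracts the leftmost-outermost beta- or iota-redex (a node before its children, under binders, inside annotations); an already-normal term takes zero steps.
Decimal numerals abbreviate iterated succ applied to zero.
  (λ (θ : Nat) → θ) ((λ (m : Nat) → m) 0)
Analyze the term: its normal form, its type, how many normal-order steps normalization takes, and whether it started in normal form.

reduced normal form:
  0
type:
  Nat
normal-order step count: 2
term was already normal: no
first contracted redex: a beta-redex


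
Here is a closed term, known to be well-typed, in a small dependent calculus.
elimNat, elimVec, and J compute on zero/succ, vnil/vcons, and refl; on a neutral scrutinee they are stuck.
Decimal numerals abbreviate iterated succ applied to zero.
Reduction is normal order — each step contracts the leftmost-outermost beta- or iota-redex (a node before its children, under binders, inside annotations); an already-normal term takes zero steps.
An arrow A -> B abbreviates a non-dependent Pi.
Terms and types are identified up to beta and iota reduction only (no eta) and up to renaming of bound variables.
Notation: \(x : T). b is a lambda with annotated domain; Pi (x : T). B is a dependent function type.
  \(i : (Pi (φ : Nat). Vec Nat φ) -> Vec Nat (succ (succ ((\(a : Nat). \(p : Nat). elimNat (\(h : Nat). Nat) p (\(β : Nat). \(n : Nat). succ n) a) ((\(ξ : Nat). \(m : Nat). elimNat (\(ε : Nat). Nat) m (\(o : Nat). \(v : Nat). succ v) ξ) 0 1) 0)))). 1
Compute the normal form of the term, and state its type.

normal form:
  \(i : (Pi (φ : Nat). Vec Nat φ) -> Vec Nat 3). 1
the term's type:
  ((Pi (i : Nat). Vec Nat i) -> Vec Nat 3) -> Nat
observation: reduction starts at a beta-redex, and 9 normal-order steps reach the normal form.


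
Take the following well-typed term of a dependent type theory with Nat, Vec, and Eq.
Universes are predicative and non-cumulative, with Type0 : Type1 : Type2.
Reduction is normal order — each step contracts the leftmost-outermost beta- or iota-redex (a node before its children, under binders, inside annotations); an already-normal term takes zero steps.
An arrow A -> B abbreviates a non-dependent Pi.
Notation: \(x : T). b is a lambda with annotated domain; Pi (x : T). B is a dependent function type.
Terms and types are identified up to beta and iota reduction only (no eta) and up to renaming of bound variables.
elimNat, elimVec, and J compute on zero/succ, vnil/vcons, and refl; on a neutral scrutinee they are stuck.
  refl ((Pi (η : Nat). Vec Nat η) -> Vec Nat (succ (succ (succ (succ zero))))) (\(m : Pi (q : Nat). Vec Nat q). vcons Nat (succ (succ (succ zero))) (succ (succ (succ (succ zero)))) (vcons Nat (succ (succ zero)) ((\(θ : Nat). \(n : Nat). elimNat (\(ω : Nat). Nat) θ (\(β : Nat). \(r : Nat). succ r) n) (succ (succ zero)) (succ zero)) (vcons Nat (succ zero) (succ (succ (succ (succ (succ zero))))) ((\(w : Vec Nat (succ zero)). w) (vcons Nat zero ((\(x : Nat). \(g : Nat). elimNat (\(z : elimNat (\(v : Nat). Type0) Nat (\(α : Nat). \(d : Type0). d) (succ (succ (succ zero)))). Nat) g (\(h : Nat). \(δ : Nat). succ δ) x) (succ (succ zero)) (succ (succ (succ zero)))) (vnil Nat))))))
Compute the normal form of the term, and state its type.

normal form:
  refl ((Pi (η : Nat). Vec Nat η) -> Vec Nat (succ (succ (succ (succ zero))))) (\(m : Pi (q : Nat). Vec Nat q). vcons Nat (succ (succ (succ zero))) (succ (succ (succ (succ zero)))) (vcons Nat (succ (succ zero)) (succ (succ (succ zero))) (vcons Nat (succ zero) (succ (succ (succ (succ (succ zero))))) (vcons Nat zero (succ (succ (succ (succ (succ zero))))) (vnil Nat)))))
type:
  Eq ((Pi (η : Nat). Vec Nat η) -> Vec Nat (succ (succ (succ (succ zero))))) (\(m : Pi (q : Nat). Vec Nat q). vcons Nat (succ (succ (succ zero))) (succ (succ (succ (succ zero)))) (vcons Nat (succ (succ zero)) (succ (succ (succ zero))) (vcons Nat (succ zero) (succ (succ (succ (succ (succ zero))))) (vcons Nat zero (succ (succ (succ (succ (succ zero))))) (vnil Nat))))) (\(θ : Pi (n : Nat). Vec Nat n). vcons Nat (succ (succ (succ zero))) (succ (succ (succ (succ zero)))) (vcons Nat (succ (succ zero)) (succ (succ (succ zero))) (vcons Nat (succ zero) (succ (succ (succ (succ (succ zero))))) (vcons Nat zero (succ (succ (succ (succ (succ zero))))) (vnil Nat)))))


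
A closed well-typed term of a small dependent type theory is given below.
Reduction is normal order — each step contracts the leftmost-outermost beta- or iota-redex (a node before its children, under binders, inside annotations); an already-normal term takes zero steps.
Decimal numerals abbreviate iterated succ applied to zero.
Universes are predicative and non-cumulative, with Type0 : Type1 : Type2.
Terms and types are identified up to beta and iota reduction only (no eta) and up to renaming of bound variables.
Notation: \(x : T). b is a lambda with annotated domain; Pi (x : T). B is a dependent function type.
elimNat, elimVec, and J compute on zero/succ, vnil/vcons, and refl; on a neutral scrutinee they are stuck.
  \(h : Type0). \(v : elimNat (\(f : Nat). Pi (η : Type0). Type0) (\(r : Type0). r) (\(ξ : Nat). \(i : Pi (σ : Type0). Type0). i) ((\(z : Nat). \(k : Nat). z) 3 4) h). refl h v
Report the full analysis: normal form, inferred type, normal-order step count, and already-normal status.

reduced normal form:
  \(h : Type0). \(v : h). refl h v
type:
  Pi (h : Type0). Pi (v : h). Eq h v v
normal-order step count: 13
already normal: no
first contracted redex: a beta-redex


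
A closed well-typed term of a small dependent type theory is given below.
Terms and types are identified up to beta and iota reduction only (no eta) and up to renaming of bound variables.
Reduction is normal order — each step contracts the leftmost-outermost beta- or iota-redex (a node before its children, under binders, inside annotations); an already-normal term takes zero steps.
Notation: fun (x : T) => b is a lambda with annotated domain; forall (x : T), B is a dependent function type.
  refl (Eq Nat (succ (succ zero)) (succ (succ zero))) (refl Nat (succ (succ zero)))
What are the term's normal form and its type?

normal form:
  refl (Eq Nat (succ (succ zero)) (succ (succ zero))) (refl Nat (succ (succ zero)))
inferred type:
  Eq (Eq Nat (succ (succ zero)) (succ (succ zero))) (refl Nat (succ (succ zero))) (refl Nat (succ (succ zero)))
observation: the term is already in normal form.


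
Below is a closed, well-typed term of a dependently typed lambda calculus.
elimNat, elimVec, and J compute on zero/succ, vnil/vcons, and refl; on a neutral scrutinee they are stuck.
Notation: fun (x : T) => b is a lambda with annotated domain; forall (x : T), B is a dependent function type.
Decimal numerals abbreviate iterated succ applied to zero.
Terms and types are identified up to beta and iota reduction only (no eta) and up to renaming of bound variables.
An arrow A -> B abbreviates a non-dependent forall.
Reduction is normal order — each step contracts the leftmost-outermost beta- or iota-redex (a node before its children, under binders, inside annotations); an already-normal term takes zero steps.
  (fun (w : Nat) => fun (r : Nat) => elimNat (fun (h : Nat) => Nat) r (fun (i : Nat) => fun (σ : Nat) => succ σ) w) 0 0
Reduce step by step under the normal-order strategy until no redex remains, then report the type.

normal-order reduction sequence:
  (fun (w : Nat) => fun (r : Nat) => elimNat (fun (h : Nat) => Nat) r (fun (i : Nat) => fun (σ : Nat) => succ σ) w) 0 0
  ~> (fun (w : Nat) => elimNat (fun (r : Nat) => Nat) w (fun (h : Nat) => fun (i : Nat) => succ i) 0) 0
  ~> elimNat (fun (w : Nat) => Nat) 0 (fun (r : Nat) => fun (h : Nat) => succ h) 0
  ~> 0
inferred type:
  Nat


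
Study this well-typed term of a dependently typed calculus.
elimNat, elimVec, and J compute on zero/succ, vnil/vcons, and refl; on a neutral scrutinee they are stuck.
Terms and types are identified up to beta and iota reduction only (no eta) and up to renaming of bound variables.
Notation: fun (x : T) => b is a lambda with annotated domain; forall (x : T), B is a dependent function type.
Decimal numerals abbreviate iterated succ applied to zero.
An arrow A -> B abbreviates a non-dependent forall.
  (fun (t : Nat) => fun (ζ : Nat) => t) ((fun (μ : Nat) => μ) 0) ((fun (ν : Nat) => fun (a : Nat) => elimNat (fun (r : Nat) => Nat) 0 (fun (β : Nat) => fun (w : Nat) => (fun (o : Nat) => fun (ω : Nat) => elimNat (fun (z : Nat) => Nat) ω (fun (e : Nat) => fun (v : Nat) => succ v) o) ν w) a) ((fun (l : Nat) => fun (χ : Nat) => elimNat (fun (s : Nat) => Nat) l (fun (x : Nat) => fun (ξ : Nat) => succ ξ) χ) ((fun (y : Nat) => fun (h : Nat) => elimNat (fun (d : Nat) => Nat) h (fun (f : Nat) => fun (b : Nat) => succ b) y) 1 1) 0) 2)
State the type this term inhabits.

type:
  Nat


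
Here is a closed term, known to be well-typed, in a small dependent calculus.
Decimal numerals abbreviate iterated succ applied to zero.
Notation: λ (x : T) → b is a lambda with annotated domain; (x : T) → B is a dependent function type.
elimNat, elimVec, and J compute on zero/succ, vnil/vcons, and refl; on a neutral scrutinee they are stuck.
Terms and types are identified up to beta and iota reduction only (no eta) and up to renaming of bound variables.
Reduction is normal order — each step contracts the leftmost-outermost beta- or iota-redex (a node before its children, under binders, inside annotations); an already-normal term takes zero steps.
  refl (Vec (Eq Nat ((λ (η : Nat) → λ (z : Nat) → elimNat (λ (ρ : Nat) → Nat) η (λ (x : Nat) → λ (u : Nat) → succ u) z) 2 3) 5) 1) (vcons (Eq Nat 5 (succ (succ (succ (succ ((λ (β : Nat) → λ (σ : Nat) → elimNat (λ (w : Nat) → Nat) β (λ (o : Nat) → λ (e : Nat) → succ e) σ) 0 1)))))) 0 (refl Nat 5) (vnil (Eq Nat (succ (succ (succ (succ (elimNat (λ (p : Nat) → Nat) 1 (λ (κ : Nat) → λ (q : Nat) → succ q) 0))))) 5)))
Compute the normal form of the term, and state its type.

reduced normal form:
  refl (Vec (Eq Nat 5 5) 1) (vcons (Eq Nat 5 5) 0 (refl Nat 5) (vnil (Eq Nat 5 5)))
the term's type:
  Eq (Vec (Eq Nat 5 5) 1) (vcons (Eq Nat 5 5) 0 (refl Nat 5) (vnil (Eq Nat 5 5))) (vcons (Eq Nat 5 5) 0 (refl Nat 5) (vnil (Eq Nat 5 5)))
observation: reduction starts at a beta-redex, and 19 normal-order steps reach the normal form.


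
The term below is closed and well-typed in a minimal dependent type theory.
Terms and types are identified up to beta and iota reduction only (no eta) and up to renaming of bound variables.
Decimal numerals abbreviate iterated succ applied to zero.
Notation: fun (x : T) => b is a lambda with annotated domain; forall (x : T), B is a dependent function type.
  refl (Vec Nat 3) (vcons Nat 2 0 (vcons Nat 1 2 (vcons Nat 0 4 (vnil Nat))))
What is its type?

inferred type:
  Eq (Vec Nat 3) (vcons Nat 2 0 (vcons Nat 1 2 (vcons Nat 0 4 (vnil Nat)))) (vcons Nat 2 0 (vcons Nat 1 2 (vcons Nat 0 4 (vnil Nat))))


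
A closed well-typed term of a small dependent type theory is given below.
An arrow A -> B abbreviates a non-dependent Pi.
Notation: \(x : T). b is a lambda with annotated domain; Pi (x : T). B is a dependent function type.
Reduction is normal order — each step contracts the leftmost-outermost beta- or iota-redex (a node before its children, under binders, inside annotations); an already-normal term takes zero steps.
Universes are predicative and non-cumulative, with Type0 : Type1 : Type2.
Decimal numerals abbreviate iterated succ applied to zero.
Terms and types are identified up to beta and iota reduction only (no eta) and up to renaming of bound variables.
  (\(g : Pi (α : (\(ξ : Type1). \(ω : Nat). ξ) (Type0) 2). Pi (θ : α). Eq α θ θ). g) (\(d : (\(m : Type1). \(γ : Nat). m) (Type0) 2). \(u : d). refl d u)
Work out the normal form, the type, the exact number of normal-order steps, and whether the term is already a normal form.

normal form:
  \(g : Type0). \(α : g). refl g α
type:
  Pi (g : Type0). Pi (α : g). Eq g α α
normal-order step count: 3
started in normal form: no
first contracted redex: a beta-redex


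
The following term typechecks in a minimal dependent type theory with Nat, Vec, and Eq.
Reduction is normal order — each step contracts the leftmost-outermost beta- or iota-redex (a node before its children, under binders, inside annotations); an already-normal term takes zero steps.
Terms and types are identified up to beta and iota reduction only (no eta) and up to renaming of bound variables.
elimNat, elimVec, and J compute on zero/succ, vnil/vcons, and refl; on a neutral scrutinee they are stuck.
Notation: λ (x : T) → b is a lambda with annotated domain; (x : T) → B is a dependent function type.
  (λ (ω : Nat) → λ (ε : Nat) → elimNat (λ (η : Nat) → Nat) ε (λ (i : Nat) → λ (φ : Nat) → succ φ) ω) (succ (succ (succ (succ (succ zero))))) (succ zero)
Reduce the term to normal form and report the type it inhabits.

normal form:
  succ (succ (succ (succ (succ (succ zero)))))
type:
  Nat


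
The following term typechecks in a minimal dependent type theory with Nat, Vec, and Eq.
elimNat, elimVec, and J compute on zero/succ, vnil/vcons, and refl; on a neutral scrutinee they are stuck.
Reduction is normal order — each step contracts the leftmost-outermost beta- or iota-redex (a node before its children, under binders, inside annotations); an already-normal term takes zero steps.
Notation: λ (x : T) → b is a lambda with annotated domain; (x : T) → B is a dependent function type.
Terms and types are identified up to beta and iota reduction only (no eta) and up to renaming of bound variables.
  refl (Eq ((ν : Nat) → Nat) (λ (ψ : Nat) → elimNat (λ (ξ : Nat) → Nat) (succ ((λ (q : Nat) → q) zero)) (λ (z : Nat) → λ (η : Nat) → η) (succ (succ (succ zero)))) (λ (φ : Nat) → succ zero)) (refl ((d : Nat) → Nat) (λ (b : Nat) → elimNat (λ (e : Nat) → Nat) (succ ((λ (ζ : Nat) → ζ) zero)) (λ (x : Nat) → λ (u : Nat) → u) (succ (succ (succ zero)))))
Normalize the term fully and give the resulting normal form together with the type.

reduced normal form:
  refl (Eq ((ν : Nat) → Nat) (λ (ψ : Nat) → succ zero) (λ (ξ : Nat) → succ zero)) (refl ((q : Nat) → Nat) (λ (z : Nat) → succ zero))
inferred type:
  Eq (Eq ((ν : Nat) → Nat) (λ (ψ : Nat) → succ zero) (λ (ξ : Nat) → succ zero)) (refl ((q : Nat) → Nat) (λ (z : Nat) → succ zero)) (refl ((η : Nat) → Nat) (λ (φ : Nat) → succ zero))
observation: the first redex contracted is an elimNat iota-redex; the normal form is reached in 22 normal-order steps.


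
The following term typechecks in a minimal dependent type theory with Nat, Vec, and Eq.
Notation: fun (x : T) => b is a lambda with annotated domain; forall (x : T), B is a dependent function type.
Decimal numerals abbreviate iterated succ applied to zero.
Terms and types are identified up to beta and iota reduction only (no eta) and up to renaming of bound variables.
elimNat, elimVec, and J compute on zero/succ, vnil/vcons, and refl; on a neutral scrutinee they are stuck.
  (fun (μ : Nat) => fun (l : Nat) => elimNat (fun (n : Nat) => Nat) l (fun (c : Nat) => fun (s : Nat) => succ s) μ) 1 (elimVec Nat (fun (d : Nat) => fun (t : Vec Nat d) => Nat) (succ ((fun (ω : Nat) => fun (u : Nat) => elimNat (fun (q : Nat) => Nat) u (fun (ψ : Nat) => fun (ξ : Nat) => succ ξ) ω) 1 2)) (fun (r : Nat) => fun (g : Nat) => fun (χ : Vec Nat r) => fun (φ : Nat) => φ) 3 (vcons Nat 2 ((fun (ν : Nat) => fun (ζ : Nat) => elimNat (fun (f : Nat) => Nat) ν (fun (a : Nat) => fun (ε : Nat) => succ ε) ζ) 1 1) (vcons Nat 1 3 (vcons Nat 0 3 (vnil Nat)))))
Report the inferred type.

type:
  Nat


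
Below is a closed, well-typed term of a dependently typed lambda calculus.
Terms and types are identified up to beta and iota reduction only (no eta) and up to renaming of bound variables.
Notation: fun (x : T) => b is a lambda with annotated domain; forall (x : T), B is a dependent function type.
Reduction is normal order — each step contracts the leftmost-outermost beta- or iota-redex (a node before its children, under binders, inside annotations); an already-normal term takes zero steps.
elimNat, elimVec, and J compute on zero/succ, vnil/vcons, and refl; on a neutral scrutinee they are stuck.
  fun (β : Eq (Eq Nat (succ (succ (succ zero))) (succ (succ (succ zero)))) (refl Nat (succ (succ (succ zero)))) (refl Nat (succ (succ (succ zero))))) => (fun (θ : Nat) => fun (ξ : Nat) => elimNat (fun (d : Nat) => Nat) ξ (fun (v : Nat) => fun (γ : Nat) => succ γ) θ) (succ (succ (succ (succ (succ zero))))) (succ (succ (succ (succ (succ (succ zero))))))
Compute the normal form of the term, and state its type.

reduced normal form:
  fun (β : Eq (Eq Nat (succ (succ (succ zero))) (succ (succ (succ zero)))) (refl Nat (succ (succ (succ zero)))) (refl Nat (succ (succ (succ zero))))) => succ (succ (succ (succ (succ (succ (succ (succ (succ (succ (succ zero))))))))))
type:
  forall (β : Eq (Eq Nat (succ (succ (succ zero))) (succ (succ (succ zero)))) (refl Nat (succ (succ (succ zero)))) (refl Nat (succ (succ (succ zero))))), Nat
observation: the leftmost-outermost redex is a beta-redex, and normalization takes 18 steps.


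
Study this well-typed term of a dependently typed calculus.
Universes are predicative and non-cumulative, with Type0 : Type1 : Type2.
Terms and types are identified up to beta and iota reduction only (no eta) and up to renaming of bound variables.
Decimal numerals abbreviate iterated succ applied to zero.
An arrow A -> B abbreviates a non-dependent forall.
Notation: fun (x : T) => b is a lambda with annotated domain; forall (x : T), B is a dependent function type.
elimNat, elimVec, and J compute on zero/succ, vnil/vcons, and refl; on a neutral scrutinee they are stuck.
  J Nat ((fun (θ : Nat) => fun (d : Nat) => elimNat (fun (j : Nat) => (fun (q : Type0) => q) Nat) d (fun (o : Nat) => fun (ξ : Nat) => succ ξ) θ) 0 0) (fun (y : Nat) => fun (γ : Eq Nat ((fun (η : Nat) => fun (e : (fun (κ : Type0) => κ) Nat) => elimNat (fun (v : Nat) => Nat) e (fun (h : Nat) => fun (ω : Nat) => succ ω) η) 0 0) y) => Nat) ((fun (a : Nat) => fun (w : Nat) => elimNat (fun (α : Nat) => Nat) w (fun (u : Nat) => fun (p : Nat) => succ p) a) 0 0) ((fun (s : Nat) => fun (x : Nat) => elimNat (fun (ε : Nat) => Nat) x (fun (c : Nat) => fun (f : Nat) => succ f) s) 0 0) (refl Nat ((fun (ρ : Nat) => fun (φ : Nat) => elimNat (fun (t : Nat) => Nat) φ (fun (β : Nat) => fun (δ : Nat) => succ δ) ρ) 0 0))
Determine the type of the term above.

inferred type:
  Nat
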